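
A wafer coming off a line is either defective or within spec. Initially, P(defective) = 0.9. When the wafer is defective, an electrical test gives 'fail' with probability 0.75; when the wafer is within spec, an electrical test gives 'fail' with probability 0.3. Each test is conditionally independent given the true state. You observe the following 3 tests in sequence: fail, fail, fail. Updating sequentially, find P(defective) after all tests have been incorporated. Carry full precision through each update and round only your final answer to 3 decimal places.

0.993

Apply Bayes' rule sequentially, carrying P(defective) forward.
After 'fail': P(defective) = 0.75·0.9000 / (0.75·0.9000 + 0.3·0.1000) ≈ 0.9574
After 'fail': P(defective) = 0.75·0.9574 / (0.75·0.9574 + 0.3·0.0426) ≈ 0.9825
After 'fail': P(defective) = 0.75·0.9825 / (0.75·0.9825 + 0.3·0.0175) ≈ 0.9929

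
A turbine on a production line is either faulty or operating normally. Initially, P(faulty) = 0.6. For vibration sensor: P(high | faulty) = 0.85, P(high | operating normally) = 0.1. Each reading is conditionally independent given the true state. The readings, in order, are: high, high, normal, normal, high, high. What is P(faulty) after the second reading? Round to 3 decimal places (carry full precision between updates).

0.991

Apply Bayes' rule sequentially, carrying P(faulty) forward.
After 'high': P(faulty) = 0.85·0.6000 / (0.85·0.6000 + 0.1·0.4000) ≈ 0.9273
After 'high': P(faulty) = 0.85·0.9273 / (0.85·0.9273 + 0.1·0.0727) ≈ 0.9909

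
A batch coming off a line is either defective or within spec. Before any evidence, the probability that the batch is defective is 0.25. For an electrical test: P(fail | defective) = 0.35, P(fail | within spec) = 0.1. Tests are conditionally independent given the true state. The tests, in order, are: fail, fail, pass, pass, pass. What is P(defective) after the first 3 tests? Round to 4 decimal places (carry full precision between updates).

After 'fail': P(defective) = 0.35·0.2500 / (0.35·0.2500 + 0.1·0.7500) ≈ 0.5385
After 'fail': P(defective) = 0.35·0.5385 / (0.35·0.5385 + 0.1·0.4615) ≈ 0.8033
After 'pass': P(defective) = 0.65·0.8033 / (0.65·0.8033 + 0.9·0.1967) ≈ 0.7468

0.7468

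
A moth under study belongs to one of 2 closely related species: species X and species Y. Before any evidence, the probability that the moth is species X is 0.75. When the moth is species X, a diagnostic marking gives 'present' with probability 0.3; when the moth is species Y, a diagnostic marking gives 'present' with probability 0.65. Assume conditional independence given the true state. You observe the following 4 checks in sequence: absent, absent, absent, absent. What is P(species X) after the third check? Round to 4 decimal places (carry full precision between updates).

After 'absent': P(species X) = 0.7·0.7500 / (0.7·0.7500 + 0.35·0.2500) ≈ 0.8571
After 'absent': P(species X) = 0.7·0.8571 / (0.7·0.8571 + 0.35·0.1429) ≈ 0.9231
After 'absent': P(species X) = 0.7·0.9231 / (0.7·0.9231 + 0.35·0.0769) ≈ 0.9600

0.9600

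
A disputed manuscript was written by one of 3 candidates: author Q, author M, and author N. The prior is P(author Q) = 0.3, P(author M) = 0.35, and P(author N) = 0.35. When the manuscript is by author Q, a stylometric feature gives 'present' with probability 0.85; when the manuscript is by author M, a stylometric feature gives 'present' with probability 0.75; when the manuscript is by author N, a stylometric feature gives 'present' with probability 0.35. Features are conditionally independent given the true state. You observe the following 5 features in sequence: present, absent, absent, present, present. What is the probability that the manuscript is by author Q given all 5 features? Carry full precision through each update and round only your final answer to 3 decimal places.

After 'present': normaliser = 0.85·0.3000 + 0.75·0.3500 + 0.35·0.3500; P(author Q) ≈ 0.3984, P(author M) ≈ 0.4102, P(author N) ≈ 0.1914
After 'absent': normaliser = 0.15·0.3984 + 0.25·0.4102 + 0.65·0.1914; P(author Q) ≈ 0.2084, P(author M) ≈ 0.3576, P(author N) ≈ 0.4339
After 'absent': normaliser = 0.15·0.2084 + 0.25·0.3576 + 0.65·0.4339; P(author Q) ≈ 0.0776, P(author M) ≈ 0.2220, P(author N) ≈ 0.7004
After 'present': normaliser = 0.85·0.0776 + 0.75·0.2220 + 0.35·0.7004; P(author Q) ≈ 0.1382, P(author M) ≈ 0.3486, P(author N) ≈ 0.5132
After 'present': normaliser = 0.85·0.1382 + 0.75·0.3486 + 0.35·0.5132; P(author Q) ≈ 0.2103, P(author M) ≈ 0.4681, P(author N) ≈ 0.3216

0.210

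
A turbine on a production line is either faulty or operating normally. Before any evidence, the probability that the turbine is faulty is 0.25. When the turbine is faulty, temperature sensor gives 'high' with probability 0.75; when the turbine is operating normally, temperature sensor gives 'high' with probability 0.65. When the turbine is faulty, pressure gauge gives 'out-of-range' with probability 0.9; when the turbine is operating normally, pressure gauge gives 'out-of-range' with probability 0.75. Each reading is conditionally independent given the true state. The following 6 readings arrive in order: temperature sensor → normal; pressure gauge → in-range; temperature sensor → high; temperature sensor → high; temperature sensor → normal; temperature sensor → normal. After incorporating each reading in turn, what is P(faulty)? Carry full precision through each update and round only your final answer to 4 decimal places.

0.0608

After temperature sensor='normal': P(faulty) = 0.25·0.2500 / (0.25·0.2500 + 0.35·0.7500) ≈ 0.1923
After pressure gauge='in-range': P(faulty) = 0.1·0.1923 / (0.1·0.1923 + 0.25·0.8077) ≈ 0.0870
After temperature sensor='high': P(faulty) = 0.75·0.0870 / (0.75·0.0870 + 0.65·0.9130) ≈ 0.0990
After temperature sensor='high': P(faulty) = 0.75·0.0990 / (0.75·0.0990 + 0.65·0.9010) ≈ 0.1125
After temperature sensor='normal': P(faulty) = 0.25·0.1125 / (0.25·0.1125 + 0.35·0.8875) ≈ 0.0830
After temperature sensor='normal': P(faulty) = 0.25·0.0830 / (0.25·0.0830 + 0.35·0.9170) ≈ 0.0608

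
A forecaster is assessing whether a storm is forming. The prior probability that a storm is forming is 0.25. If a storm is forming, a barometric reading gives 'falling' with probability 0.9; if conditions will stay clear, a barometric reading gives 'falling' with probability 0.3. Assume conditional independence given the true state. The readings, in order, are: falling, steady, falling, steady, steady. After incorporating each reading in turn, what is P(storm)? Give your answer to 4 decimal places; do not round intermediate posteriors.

Apply Bayes' rule sequentially, carrying P(storm) forward.
After 'falling': P(storm) = 0.9·0.2500 / (0.9·0.2500 + 0.3·0.7500) ≈ 0.5000
After 'steady': P(storm) = 0.1·0.5000 / (0.1·0.5000 + 0.7·0.5000) ≈ 0.1250
After 'falling': P(storm) = 0.9·0.1250 / (0.9·0.1250 + 0.3·0.8750) ≈ 0.3000
After 'steady': P(storm) = 0.1·0.3000 / (0.1·0.3000 + 0.7·0.7000) ≈ 0.0577
After 'steady': P(storm) = 0.1·0.0577 / (0.1·0.0577 + 0.7·0.9423) ≈ 0.0087

0.0087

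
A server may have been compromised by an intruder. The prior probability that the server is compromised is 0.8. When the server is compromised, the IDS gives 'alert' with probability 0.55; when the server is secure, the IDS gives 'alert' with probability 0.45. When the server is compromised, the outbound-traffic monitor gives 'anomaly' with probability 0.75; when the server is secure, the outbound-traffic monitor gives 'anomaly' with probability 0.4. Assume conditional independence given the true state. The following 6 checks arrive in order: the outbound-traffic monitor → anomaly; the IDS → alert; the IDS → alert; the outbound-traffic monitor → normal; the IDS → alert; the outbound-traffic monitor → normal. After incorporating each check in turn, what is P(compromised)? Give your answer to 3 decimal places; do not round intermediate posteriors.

After the outbound-traffic monitor='anomaly': P(compromised) = 0.75·0.8000 / (0.75·0.8000 + 0.4·0.2000) ≈ 0.8824
After the IDS='alert': P(compromised) = 0.55·0.8824 / (0.55·0.8824 + 0.45·0.1176) ≈ 0.9016
After the IDS='alert': P(compromised) = 0.55·0.9016 / (0.55·0.9016 + 0.45·0.0984) ≈ 0.9181
After the outbound-traffic monitor='normal': P(compromised) = 0.25·0.9181 / (0.25·0.9181 + 0.6·0.0819) ≈ 0.8236
After the IDS='alert': P(compromised) = 0.55·0.8236 / (0.55·0.8236 + 0.45·0.1764) ≈ 0.8509
After the outbound-traffic monitor='normal': P(compromised) = 0.25·0.8509 / (0.25·0.8509 + 0.6·0.1491) ≈ 0.7039

0.704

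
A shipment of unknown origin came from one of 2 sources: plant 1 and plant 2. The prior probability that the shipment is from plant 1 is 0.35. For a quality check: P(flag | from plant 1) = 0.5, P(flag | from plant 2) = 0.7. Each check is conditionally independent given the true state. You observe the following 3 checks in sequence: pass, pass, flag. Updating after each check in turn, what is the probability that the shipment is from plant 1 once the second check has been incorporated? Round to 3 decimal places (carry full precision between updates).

After 'pass': P(plant 1) = 0.5·0.3500 / (0.5·0.3500 + 0.3·0.6500) ≈ 0.4730
After 'pass': P(plant 1) = 0.5·0.4730 / (0.5·0.4730 + 0.3·0.5270) ≈ 0.5993

0.599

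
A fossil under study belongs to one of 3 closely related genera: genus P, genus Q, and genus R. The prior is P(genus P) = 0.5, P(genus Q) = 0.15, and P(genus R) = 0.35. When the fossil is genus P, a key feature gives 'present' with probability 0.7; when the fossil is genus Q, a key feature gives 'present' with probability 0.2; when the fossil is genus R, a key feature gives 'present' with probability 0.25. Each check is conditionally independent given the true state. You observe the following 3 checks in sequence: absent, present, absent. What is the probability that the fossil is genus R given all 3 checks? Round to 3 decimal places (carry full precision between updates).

After 'absent': normaliser = 0.3·0.5000 + 0.8·0.1500 + 0.75·0.3500; P(genus P) ≈ 0.2817, P(genus Q) ≈ 0.2254, P(genus R) ≈ 0.4930
After 'present': normaliser = 0.7·0.2817 + 0.2·0.2254 + 0.25·0.4930; P(genus P) ≈ 0.5395, P(genus Q) ≈ 0.1233, P(genus R) ≈ 0.3372
After 'absent': normaliser = 0.3·0.5395 + 0.8·0.1233 + 0.75·0.3372; P(genus P) ≈ 0.3153, P(genus Q) ≈ 0.1922, P(genus R) ≈ 0.4926

0.493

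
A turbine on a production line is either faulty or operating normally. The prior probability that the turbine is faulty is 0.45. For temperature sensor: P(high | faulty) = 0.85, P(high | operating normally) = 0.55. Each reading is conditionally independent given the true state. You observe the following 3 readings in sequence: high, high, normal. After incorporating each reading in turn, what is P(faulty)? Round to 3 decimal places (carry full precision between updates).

After 'high': P(faulty) = 0.85·0.4500 / (0.85·0.4500 + 0.55·0.5500) ≈ 0.5584
After 'high': P(faulty) = 0.85·0.5584 / (0.85·0.5584 + 0.55·0.4416) ≈ 0.6615
After 'normal': P(faulty) = 0.15·0.6615 / (0.15·0.6615 + 0.45·0.3385) ≈ 0.3944

0.394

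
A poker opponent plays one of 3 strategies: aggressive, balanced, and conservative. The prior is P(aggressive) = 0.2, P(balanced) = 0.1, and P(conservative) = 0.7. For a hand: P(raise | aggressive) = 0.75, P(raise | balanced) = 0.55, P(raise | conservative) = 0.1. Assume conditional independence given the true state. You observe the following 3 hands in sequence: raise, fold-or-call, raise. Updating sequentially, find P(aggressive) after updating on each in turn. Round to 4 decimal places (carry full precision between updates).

After 'raise': normaliser = 0.75·0.2000 + 0.55·0.1000 + 0.1·0.7000; P(aggressive) ≈ 0.5455, P(balanced) ≈ 0.2000, P(conservative) ≈ 0.2545
After 'fold-or-call': normaliser = 0.25·0.5455 + 0.45·0.2000 + 0.9·0.2545; P(aggressive) ≈ 0.2994, P(balanced) ≈ 0.1976, P(conservative) ≈ 0.5030
After 'raise': normaliser = 0.75·0.2994 + 0.55·0.1976 + 0.1·0.5030; P(aggressive) ≈ 0.5855, P(balanced) ≈ 0.2834, P(conservative) ≈ 0.1311

0.5855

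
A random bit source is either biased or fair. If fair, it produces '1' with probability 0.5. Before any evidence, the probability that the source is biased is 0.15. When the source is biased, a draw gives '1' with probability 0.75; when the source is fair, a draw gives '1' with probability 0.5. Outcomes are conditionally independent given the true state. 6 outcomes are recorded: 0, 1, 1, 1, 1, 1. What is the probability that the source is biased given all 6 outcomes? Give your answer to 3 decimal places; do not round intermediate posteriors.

0.401

Apply Bayes' rule sequentially, carrying P(biased) forward.
After '0': P(biased) = 0.25·0.1500 / (0.25·0.1500 + 0.5·0.8500) ≈ 0.0811
After '1': P(biased) = 0.75·0.0811 / (0.75·0.0811 + 0.5·0.9189) ≈ 0.1169
After '1': P(biased) = 0.75·0.1169 / (0.75·0.1169 + 0.5·0.8831) ≈ 0.1656
After '1': P(biased) = 0.75·0.1656 / (0.75·0.1656 + 0.5·0.8344) ≈ 0.2295
After '1': P(biased) = 0.75·0.2295 / (0.75·0.2295 + 0.5·0.7705) ≈ 0.3088
After '1': P(biased) = 0.75·0.3088 / (0.75·0.3088 + 0.5·0.6912) ≈ 0.4012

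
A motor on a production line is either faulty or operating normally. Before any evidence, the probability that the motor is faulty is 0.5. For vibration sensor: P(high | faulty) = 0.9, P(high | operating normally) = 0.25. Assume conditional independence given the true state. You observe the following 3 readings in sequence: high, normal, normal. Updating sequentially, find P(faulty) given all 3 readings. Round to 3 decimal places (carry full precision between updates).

Each posterior becomes the prior for the next update.
After 'high': P(faulty) = 0.9·0.5000 / (0.9·0.5000 + 0.25·0.5000) ≈ 0.7826
After 'normal': P(faulty) = 0.1·0.7826 / (0.1·0.7826 + 0.75·0.2174) ≈ 0.3243
After 'normal': P(faulty) = 0.1·0.3243 / (0.1·0.3243 + 0.75·0.6757) ≈ 0.0602

0.060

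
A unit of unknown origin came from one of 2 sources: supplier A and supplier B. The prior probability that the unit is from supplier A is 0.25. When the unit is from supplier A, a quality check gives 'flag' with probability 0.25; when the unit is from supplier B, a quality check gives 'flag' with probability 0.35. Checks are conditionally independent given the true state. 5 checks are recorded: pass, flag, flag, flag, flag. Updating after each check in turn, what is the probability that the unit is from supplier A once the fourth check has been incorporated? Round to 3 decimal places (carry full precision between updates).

Each posterior becomes the prior for the next update.
After 'pass': P(supplier A) = 0.75·0.2500 / (0.75·0.2500 + 0.65·0.7500) ≈ 0.2778
After 'flag': P(supplier A) = 0.25·0.2778 / (0.25·0.2778 + 0.35·0.7222) ≈ 0.2155
After 'flag': P(supplier A) = 0.25·0.2155 / (0.25·0.2155 + 0.35·0.7845) ≈ 0.1640
After 'flag': P(supplier A) = 0.25·0.1640 / (0.25·0.1640 + 0.35·0.8360) ≈ 0.1229

0.123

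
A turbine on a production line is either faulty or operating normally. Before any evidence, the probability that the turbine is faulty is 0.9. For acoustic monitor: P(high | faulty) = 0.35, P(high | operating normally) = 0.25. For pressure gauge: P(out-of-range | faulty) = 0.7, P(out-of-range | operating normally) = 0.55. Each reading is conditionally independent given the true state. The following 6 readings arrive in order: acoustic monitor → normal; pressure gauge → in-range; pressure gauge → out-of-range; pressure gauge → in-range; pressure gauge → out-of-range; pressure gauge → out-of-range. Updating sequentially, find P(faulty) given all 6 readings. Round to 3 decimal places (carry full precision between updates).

After acoustic monitor='normal': P(faulty) = 0.65·0.9000 / (0.65·0.9000 + 0.75·0.1000) ≈ 0.8864
After pressure gauge='in-range': P(faulty) = 0.3·0.8864 / (0.3·0.8864 + 0.45·0.1136) ≈ 0.8387
After pressure gauge='out-of-range': P(faulty) = 0.7·0.8387 / (0.7·0.8387 + 0.55·0.1613) ≈ 0.8687
After pressure gauge='in-range': P(faulty) = 0.3·0.8687 / (0.3·0.8687 + 0.45·0.1313) ≈ 0.8152
After pressure gauge='out-of-range': P(faulty) = 0.7·0.8152 / (0.7·0.8152 + 0.55·0.1848) ≈ 0.8488
After pressure gauge='out-of-range': P(faulty) = 0.7·0.8488 / (0.7·0.8488 + 0.55·0.1512) ≈ 0.8773

0.877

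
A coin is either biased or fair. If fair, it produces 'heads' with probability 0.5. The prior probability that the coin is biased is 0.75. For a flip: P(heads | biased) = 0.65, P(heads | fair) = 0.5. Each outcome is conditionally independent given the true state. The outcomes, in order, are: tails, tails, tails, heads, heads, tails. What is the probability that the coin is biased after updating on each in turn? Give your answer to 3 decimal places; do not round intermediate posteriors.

After 'tails': P(biased) = 0.35·0.7500 / (0.35·0.7500 + 0.5·0.2500) ≈ 0.6774
After 'tails': P(biased) = 0.35·0.6774 / (0.35·0.6774 + 0.5·0.3226) ≈ 0.5951
After 'tails': P(biased) = 0.35·0.5951 / (0.35·0.5951 + 0.5·0.4049) ≈ 0.5071
After 'heads': P(biased) = 0.65·0.5071 / (0.65·0.5071 + 0.5·0.4929) ≈ 0.5722
After 'heads': P(biased) = 0.65·0.5722 / (0.65·0.5722 + 0.5·0.4278) ≈ 0.6349
After 'tails': P(biased) = 0.35·0.6349 / (0.35·0.6349 + 0.5·0.3651) ≈ 0.5490

0.549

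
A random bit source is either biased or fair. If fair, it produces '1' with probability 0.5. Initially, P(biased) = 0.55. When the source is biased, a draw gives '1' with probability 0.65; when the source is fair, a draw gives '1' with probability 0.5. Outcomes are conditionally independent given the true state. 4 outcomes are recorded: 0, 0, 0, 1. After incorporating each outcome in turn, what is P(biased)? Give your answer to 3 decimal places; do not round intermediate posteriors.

0.353

After '0': P(biased) = 0.35·0.5500 / (0.35·0.5500 + 0.5·0.4500) ≈ 0.4611
After '0': P(biased) = 0.35·0.4611 / (0.35·0.4611 + 0.5·0.5389) ≈ 0.3746
After '0': P(biased) = 0.35·0.3746 / (0.35·0.3746 + 0.5·0.6254) ≈ 0.2954
After '1': P(biased) = 0.65·0.2954 / (0.65·0.2954 + 0.5·0.7046) ≈ 0.3527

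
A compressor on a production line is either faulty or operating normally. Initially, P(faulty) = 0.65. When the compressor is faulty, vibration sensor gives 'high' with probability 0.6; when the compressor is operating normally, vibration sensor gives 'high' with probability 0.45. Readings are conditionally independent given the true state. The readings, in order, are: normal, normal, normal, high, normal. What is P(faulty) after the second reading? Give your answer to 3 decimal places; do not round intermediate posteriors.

0.496

Apply Bayes' rule sequentially, carrying P(faulty) forward.
After 'normal': P(faulty) = 0.4·0.6500 / (0.4·0.6500 + 0.55·0.3500) ≈ 0.5746
After 'normal': P(faulty) = 0.4·0.5746 / (0.4·0.5746 + 0.55·0.4254) ≈ 0.4955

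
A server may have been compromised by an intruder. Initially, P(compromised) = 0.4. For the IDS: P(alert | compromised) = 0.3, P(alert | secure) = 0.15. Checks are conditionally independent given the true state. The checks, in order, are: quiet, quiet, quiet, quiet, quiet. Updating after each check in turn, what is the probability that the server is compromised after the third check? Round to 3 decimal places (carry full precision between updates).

0.271

Apply Bayes' rule sequentially, carrying P(compromised) forward.
After 'quiet': P(compromised) = 0.7·0.4000 / (0.7·0.4000 + 0.85·0.6000) ≈ 0.3544
After 'quiet': P(compromised) = 0.7·0.3544 / (0.7·0.3544 + 0.85·0.6456) ≈ 0.3114
After 'quiet': P(compromised) = 0.7·0.3114 / (0.7·0.3114 + 0.85·0.6886) ≈ 0.2713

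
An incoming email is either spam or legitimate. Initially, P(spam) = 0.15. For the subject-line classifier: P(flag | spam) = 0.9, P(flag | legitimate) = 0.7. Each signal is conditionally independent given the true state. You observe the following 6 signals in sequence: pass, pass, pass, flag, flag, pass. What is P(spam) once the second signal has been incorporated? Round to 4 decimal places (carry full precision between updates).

0.0192

After 'pass': P(spam) = 0.1·0.1500 / (0.1·0.1500 + 0.3·0.8500) ≈ 0.0556
After 'pass': P(spam) = 0.1·0.0556 / (0.1·0.0556 + 0.3·0.9444) ≈ 0.0192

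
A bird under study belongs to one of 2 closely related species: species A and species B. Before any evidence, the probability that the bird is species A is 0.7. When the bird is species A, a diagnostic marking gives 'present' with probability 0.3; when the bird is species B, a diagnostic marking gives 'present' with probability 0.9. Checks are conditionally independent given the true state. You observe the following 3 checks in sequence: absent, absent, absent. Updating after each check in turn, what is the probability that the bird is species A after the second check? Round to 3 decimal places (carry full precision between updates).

0.991

Each posterior becomes the prior for the next update.
After 'absent': P(species A) = 0.7·0.7000 / (0.7·0.7000 + 0.1·0.3000) ≈ 0.9423
After 'absent': P(species A) = 0.7·0.9423 / (0.7·0.9423 + 0.1·0.0577) ≈ 0.9913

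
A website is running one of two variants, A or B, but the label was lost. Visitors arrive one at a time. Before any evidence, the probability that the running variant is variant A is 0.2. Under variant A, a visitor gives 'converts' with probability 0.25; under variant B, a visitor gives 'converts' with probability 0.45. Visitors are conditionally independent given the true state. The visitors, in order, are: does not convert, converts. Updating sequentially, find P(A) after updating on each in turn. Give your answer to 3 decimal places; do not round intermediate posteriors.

After 'does not convert': P(A) = 0.75·0.2000 / (0.75·0.2000 + 0.55·0.8000) ≈ 0.2542
After 'converts': P(A) = 0.25·0.2542 / (0.25·0.2542 + 0.45·0.7458) ≈ 0.1592

0.159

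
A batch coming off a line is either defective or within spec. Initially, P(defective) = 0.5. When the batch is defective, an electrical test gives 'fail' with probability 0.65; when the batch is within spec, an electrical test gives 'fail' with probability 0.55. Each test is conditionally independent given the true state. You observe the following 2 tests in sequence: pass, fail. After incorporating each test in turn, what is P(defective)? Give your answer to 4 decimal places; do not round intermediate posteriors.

Apply Bayes' rule sequentially, carrying P(defective) forward.
After 'pass': P(defective) = 0.35·0.5000 / (0.35·0.5000 + 0.45·0.5000) ≈ 0.4375
After 'fail': P(defective) = 0.65·0.4375 / (0.65·0.4375 + 0.55·0.5625) ≈ 0.4789

0.4789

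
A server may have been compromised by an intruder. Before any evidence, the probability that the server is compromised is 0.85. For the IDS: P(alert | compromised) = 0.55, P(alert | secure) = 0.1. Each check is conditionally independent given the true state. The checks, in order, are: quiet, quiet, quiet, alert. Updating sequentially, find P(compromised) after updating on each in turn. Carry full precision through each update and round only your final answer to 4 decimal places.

0.7957

After 'quiet': P(compromised) = 0.45·0.8500 / (0.45·0.8500 + 0.9·0.1500) ≈ 0.7391
After 'quiet': P(compromised) = 0.45·0.7391 / (0.45·0.7391 + 0.9·0.2609) ≈ 0.5862
After 'quiet': P(compromised) = 0.45·0.5862 / (0.45·0.5862 + 0.9·0.4138) ≈ 0.4146
After 'alert': P(compromised) = 0.55·0.4146 / (0.55·0.4146 + 0.1·0.5854) ≈ 0.7957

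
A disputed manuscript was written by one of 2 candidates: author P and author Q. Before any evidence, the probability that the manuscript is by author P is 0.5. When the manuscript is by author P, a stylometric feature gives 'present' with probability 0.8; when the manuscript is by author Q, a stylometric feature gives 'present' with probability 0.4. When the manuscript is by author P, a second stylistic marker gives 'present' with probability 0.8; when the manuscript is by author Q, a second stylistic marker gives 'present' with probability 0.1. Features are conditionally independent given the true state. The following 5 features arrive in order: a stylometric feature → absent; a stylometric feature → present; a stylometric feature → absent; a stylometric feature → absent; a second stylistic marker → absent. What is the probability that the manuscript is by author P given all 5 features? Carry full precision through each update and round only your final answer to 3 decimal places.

Apply Bayes' rule sequentially, carrying P(author P) forward.
After a stylometric feature='absent': P(author P) = 0.2·0.5000 / (0.2·0.5000 + 0.6·0.5000) ≈ 0.2500
After a stylometric feature='present': P(author P) = 0.8·0.2500 / (0.8·0.2500 + 0.4·0.7500) ≈ 0.4000
After a stylometric feature='absent': P(author P) = 0.2·0.4000 / (0.2·0.4000 + 0.6·0.6000) ≈ 0.1818
After a stylometric feature='absent': P(author P) = 0.2·0.1818 / (0.2·0.1818 + 0.6·0.8182) ≈ 0.0690
After a second stylistic marker='absent': P(author P) = 0.2·0.0690 / (0.2·0.0690 + 0.9·0.9310) ≈ 0.0162

0.016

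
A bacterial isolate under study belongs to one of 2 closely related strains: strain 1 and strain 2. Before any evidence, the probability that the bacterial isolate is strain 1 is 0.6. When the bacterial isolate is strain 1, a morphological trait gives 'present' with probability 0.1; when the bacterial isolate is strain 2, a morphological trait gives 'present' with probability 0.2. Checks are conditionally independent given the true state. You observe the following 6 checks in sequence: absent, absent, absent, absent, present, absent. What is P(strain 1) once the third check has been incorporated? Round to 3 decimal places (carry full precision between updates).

0.681

After 'absent': P(strain 1) = 0.9·0.6000 / (0.9·0.6000 + 0.8·0.4000) ≈ 0.6279
After 'absent': P(strain 1) = 0.9·0.6279 / (0.9·0.6279 + 0.8·0.3721) ≈ 0.6550
After 'absent': P(strain 1) = 0.9·0.6550 / (0.9·0.6550 + 0.8·0.3450) ≈ 0.6811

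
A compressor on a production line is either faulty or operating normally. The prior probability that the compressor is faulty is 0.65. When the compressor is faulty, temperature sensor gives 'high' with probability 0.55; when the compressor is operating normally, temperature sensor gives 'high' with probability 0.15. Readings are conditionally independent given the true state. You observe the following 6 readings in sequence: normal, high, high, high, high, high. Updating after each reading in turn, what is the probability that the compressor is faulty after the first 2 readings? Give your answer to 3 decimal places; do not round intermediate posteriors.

Each posterior becomes the prior for the next update.
After 'normal': P(faulty) = 0.45·0.6500 / (0.45·0.6500 + 0.85·0.3500) ≈ 0.4958
After 'high': P(faulty) = 0.55·0.4958 / (0.55·0.4958 + 0.15·0.5042) ≈ 0.7828

0.783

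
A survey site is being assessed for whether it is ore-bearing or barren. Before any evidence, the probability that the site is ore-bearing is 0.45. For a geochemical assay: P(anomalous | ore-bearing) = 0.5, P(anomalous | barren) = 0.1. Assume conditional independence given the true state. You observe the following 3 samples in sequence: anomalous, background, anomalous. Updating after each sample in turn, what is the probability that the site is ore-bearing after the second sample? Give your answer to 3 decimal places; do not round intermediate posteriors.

After 'anomalous': P(ore) = 0.5·0.4500 / (0.5·0.4500 + 0.1·0.5500) ≈ 0.8036
After 'background': P(ore) = 0.5·0.8036 / (0.5·0.8036 + 0.9·0.1964) ≈ 0.6944

0.694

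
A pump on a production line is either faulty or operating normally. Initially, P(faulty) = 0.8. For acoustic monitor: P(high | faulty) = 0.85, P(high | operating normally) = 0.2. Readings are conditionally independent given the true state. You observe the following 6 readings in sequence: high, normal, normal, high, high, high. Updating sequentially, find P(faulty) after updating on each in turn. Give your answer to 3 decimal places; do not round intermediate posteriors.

0.979

After 'high': P(faulty) = 0.85·0.8000 / (0.85·0.8000 + 0.2·0.2000) ≈ 0.9444
After 'normal': P(faulty) = 0.15·0.9444 / (0.15·0.9444 + 0.8·0.0556) ≈ 0.7612
After 'normal': P(faulty) = 0.15·0.7612 / (0.15·0.7612 + 0.8·0.2388) ≈ 0.3741
After 'high': P(faulty) = 0.85·0.3741 / (0.85·0.3741 + 0.2·0.6259) ≈ 0.7175
After 'high': P(faulty) = 0.85·0.7175 / (0.85·0.7175 + 0.2·0.2825) ≈ 0.9152
After 'high': P(faulty) = 0.85·0.9152 / (0.85·0.9152 + 0.2·0.0848) ≈ 0.9787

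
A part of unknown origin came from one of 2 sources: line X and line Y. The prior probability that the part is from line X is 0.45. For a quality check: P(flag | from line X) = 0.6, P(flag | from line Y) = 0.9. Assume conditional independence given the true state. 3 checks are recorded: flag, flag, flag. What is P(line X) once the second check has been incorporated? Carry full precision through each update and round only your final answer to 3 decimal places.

After 'flag': P(line X) = 0.6·0.4500 / (0.6·0.4500 + 0.9·0.5500) ≈ 0.3529
After 'flag': P(line X) = 0.6·0.3529 / (0.6·0.3529 + 0.9·0.6471) ≈ 0.2667

0.267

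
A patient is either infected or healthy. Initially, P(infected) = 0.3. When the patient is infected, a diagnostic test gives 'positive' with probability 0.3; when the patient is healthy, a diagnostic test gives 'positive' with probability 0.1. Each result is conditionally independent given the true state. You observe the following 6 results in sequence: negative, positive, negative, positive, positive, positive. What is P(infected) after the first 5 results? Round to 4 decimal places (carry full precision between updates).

After 'negative': P(infected) = 0.7·0.3000 / (0.7·0.3000 + 0.9·0.7000) ≈ 0.2500
After 'positive': P(infected) = 0.3·0.2500 / (0.3·0.2500 + 0.1·0.7500) ≈ 0.5000
After 'negative': P(infected) = 0.7·0.5000 / (0.7·0.5000 + 0.9·0.5000) ≈ 0.4375
After 'positive': P(infected) = 0.3·0.4375 / (0.3·0.4375 + 0.1·0.5625) ≈ 0.7000
After 'positive': P(infected) = 0.3·0.7000 / (0.3·0.7000 + 0.1·0.3000) ≈ 0.8750

0.8750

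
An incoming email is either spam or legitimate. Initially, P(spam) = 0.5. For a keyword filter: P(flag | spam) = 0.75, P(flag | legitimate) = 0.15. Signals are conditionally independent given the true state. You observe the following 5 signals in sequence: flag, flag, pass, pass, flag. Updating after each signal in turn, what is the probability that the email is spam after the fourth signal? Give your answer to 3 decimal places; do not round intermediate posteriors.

0.684

After 'flag': P(spam) = 0.75·0.5000 / (0.75·0.5000 + 0.15·0.5000) ≈ 0.8333
After 'flag': P(spam) = 0.75·0.8333 / (0.75·0.8333 + 0.15·0.1667) ≈ 0.9615
After 'pass': P(spam) = 0.25·0.9615 / (0.25·0.9615 + 0.85·0.0385) ≈ 0.8803
After 'pass': P(spam) = 0.25·0.8803 / (0.25·0.8803 + 0.85·0.1197) ≈ 0.6838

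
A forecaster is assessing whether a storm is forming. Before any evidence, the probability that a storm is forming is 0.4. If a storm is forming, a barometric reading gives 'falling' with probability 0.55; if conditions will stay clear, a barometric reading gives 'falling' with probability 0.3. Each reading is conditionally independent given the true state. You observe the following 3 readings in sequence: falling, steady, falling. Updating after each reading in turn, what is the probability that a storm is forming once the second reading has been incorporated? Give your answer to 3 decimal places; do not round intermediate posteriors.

After 'falling': P(storm) = 0.55·0.4000 / (0.55·0.4000 + 0.3·0.6000) ≈ 0.5500
After 'steady': P(storm) = 0.45·0.5500 / (0.45·0.5500 + 0.7·0.4500) ≈ 0.4400

0.440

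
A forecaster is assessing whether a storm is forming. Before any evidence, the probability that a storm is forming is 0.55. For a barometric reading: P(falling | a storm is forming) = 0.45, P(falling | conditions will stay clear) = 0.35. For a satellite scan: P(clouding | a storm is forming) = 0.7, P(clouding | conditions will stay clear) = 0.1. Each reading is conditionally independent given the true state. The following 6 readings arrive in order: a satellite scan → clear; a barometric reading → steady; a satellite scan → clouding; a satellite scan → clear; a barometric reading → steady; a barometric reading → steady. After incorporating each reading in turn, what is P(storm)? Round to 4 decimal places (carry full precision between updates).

After a satellite scan='clear': P(storm) = 0.3·0.5500 / (0.3·0.5500 + 0.9·0.4500) ≈ 0.2895
After a barometric reading='steady': P(storm) = 0.55·0.2895 / (0.55·0.2895 + 0.65·0.7105) ≈ 0.2564
After a satellite scan='clouding': P(storm) = 0.7·0.2564 / (0.7·0.2564 + 0.1·0.7436) ≈ 0.7070
After a satellite scan='clear': P(storm) = 0.3·0.7070 / (0.3·0.7070 + 0.9·0.2930) ≈ 0.4458
After a barometric reading='steady': P(storm) = 0.55·0.4458 / (0.55·0.4458 + 0.65·0.5542) ≈ 0.4050
After a barometric reading='steady': P(storm) = 0.55·0.4050 / (0.55·0.4050 + 0.65·0.5950) ≈ 0.3654

0.3654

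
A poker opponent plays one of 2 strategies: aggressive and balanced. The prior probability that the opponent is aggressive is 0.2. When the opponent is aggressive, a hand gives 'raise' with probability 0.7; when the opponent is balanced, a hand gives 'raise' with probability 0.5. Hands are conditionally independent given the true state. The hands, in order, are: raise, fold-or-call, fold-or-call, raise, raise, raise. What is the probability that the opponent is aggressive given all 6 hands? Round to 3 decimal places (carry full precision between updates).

After 'raise': P(aggressive) = 0.7·0.2000 / (0.7·0.2000 + 0.5·0.8000) ≈ 0.2593
After 'fold-or-call': P(aggressive) = 0.3·0.2593 / (0.3·0.2593 + 0.5·0.7407) ≈ 0.1736
After 'fold-or-call': P(aggressive) = 0.3·0.1736 / (0.3·0.1736 + 0.5·0.8264) ≈ 0.1119
After 'raise': P(aggressive) = 0.7·0.1119 / (0.7·0.1119 + 0.5·0.8881) ≈ 0.1499
After 'raise': P(aggressive) = 0.7·0.1499 / (0.7·0.1499 + 0.5·0.8501) ≈ 0.1980
After 'raise': P(aggressive) = 0.7·0.1980 / (0.7·0.1980 + 0.5·0.8020) ≈ 0.2569

0.257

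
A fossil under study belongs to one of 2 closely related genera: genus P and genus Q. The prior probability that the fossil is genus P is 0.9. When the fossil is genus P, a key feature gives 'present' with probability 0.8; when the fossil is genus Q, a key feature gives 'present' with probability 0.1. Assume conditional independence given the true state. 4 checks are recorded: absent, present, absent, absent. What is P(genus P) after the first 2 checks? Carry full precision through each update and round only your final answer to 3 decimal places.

After 'absent': P(genus P) = 0.2·0.9000 / (0.2·0.9000 + 0.9·0.1000) ≈ 0.6667
After 'present': P(genus P) = 0.8·0.6667 / (0.8·0.6667 + 0.1·0.3333) ≈ 0.9412

0.941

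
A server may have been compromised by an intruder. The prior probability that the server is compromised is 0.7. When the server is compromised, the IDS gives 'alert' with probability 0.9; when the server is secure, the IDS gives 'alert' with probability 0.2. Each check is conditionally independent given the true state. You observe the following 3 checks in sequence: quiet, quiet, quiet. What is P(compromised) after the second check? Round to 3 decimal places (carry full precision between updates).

Apply Bayes' rule sequentially, carrying P(compromised) forward.
After 'quiet': P(compromised) = 0.1·0.7000 / (0.1·0.7000 + 0.8·0.3000) ≈ 0.2258
After 'quiet': P(compromised) = 0.1·0.2258 / (0.1·0.2258 + 0.8·0.7742) ≈ 0.0352

0.035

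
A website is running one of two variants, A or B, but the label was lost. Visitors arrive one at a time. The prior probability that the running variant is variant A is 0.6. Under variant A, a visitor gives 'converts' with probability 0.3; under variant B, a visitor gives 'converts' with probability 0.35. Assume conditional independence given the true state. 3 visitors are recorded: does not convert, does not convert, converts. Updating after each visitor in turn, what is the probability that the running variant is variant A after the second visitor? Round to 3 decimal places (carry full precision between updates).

Each posterior becomes the prior for the next update.
After 'does not convert': P(A) = 0.7·0.6000 / (0.7·0.6000 + 0.65·0.4000) ≈ 0.6176
After 'does not convert': P(A) = 0.7·0.6176 / (0.7·0.6176 + 0.65·0.3824) ≈ 0.6350

0.635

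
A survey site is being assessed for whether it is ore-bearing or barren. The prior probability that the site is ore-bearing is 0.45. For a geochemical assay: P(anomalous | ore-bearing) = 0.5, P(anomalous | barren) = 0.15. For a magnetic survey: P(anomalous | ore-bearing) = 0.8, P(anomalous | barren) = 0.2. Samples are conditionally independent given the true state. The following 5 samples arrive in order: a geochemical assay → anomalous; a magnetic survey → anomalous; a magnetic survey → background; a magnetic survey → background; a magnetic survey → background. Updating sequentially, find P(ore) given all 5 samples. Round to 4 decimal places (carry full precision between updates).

Apply Bayes' rule sequentially, carrying P(ore) forward.
After a geochemical assay='anomalous': P(ore) = 0.5·0.4500 / (0.5·0.4500 + 0.15·0.5500) ≈ 0.7317
After a magnetic survey='anomalous': P(ore) = 0.8·0.7317 / (0.8·0.7317 + 0.2·0.2683) ≈ 0.9160
After a magnetic survey='background': P(ore) = 0.2·0.9160 / (0.2·0.9160 + 0.8·0.0840) ≈ 0.7317
After a magnetic survey='background': P(ore) = 0.2·0.7317 / (0.2·0.7317 + 0.8·0.2683) ≈ 0.4054
After a magnetic survey='background': P(ore) = 0.2·0.4054 / (0.2·0.4054 + 0.8·0.5946) ≈ 0.1456

0.1456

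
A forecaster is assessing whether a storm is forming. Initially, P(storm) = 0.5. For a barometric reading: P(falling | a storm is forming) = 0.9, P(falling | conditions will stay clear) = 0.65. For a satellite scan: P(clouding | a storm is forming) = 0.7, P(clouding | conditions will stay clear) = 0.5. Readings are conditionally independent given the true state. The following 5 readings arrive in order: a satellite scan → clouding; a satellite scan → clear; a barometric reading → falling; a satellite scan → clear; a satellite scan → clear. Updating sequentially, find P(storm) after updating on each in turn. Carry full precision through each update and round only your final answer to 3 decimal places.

0.295

After a satellite scan='clouding': P(storm) = 0.7·0.5000 / (0.7·0.5000 + 0.5·0.5000) ≈ 0.5833
After a satellite scan='clear': P(storm) = 0.3·0.5833 / (0.3·0.5833 + 0.5·0.4167) ≈ 0.4565
After a barometric reading='falling': P(storm) = 0.9·0.4565 / (0.9·0.4565 + 0.65·0.5435) ≈ 0.5377
After a satellite scan='clear': P(storm) = 0.3·0.5377 / (0.3·0.5377 + 0.5·0.4623) ≈ 0.4110
After a satellite scan='clear': P(storm) = 0.3·0.4110 / (0.3·0.4110 + 0.5·0.5890) ≈ 0.2951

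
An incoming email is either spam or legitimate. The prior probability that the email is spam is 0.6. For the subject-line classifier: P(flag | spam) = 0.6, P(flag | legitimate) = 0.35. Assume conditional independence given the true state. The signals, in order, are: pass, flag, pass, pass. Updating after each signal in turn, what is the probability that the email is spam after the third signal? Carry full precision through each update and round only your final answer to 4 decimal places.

0.4934

Each posterior becomes the prior for the next update.
After 'pass': P(spam) = 0.4·0.6000 / (0.4·0.6000 + 0.65·0.4000) ≈ 0.4800
After 'flag': P(spam) = 0.6·0.4800 / (0.6·0.4800 + 0.35·0.5200) ≈ 0.6128
After 'pass': P(spam) = 0.4·0.6128 / (0.4·0.6128 + 0.65·0.3872) ≈ 0.4934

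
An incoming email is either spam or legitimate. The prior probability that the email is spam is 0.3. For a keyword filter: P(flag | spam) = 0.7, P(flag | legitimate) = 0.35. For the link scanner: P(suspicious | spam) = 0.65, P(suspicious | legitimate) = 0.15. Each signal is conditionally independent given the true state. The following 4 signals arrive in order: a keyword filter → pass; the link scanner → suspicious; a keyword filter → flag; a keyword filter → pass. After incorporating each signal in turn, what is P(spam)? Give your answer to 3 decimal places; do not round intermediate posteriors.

0.442

After a keyword filter='pass': P(spam) = 0.3·0.3000 / (0.3·0.3000 + 0.65·0.7000) ≈ 0.1651
After the link scanner='suspicious': P(spam) = 0.65·0.1651 / (0.65·0.1651 + 0.15·0.8349) ≈ 0.4615
After a keyword filter='flag': P(spam) = 0.7·0.4615 / (0.7·0.4615 + 0.35·0.5385) ≈ 0.6316
After a keyword filter='pass': P(spam) = 0.3·0.6316 / (0.3·0.6316 + 0.65·0.3684) ≈ 0.4417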